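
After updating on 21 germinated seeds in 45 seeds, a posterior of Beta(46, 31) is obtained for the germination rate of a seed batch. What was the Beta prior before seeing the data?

Beta(25, 7)

Under Beta–binomial conjugacy the posterior parameters are (a+s, b+f).
Subtract the data counts: 46−21=25, 31−24=7.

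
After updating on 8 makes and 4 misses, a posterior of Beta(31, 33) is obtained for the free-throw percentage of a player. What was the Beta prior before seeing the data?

Beta(23, 29)

A Beta(α, β) prior with s successes and f failures in binomial data gives a Beta(α+s, β+f) posterior.
So α = 31 − 8 = 23 and β = 33 − 4 = 29.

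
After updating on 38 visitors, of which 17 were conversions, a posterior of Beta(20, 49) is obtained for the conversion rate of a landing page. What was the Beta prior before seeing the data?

Under Beta–binomial conjugacy the posterior parameters are (a+s, b+f).
So a = 20 − 17 = 3 and b = 49 − 21 = 28.

Beta(3, 28)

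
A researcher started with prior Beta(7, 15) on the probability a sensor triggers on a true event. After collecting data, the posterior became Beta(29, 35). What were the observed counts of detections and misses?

A Beta(a, b) prior with s successes and f failures in binomial data gives a Beta(a+s, b+f) posterior.
So s = 29 − 7 = 22 and f = 35 − 15 = 20.

22 detections and 20 misses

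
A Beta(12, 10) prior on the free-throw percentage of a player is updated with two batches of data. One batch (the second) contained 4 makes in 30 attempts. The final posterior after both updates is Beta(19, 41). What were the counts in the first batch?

Because Beta–binomial updating is additive in the counts, the combined data contributed (α_post−α_prior, β_post−β_prior) successes and failures.
Total across both batches: 19−12=7 makes, 41−10=31 misses.
Subtract the second batch: 7−4=3 makes and 31−26=5 misses.

3 makes and 5 misses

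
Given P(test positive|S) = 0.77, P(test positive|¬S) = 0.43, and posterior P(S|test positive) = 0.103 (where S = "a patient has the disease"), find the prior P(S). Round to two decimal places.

P(S) = 0.06

Bayes' rule in odds form gives O(S|E) = O(S)·[P(E|S)/P(E|¬S)], hence O(S) = O(S|E)/LR.
Posterior odds = 0.103/(1−0.103) = 0.1148. LR = 0.77/0.43 = 1.7907.
Prior odds = 0.1148/1.7907 = 0.0641, so P(S) = 0.0641/(1+0.0641) ≈ 0.06.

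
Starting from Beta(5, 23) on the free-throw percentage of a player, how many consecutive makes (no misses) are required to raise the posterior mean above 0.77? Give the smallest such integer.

After k makes and 0 misses the posterior is Beta(5+k, 23), with mean (5+k)/(5+23+k).
Set (5+k)/(28+k) > 0.77 and solve: k > (0.77·28 − 5)/(1 − 0.77) = 72.000.
The smallest integer exceeding 72.000 is 73, and checking k=73: (78)/(101) = 0.7723 > 0.77.

k = 73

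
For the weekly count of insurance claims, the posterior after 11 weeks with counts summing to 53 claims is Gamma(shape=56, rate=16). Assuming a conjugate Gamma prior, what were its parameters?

Gamma(shape=3, rate=5)

A Gamma(α, β) prior (rate parametrization) on a Poisson rate with n observations summing to S gives posterior Gamma(α+S, β+n).
So α = 56 − 53 = 3 and β = 16 − 11 = 5.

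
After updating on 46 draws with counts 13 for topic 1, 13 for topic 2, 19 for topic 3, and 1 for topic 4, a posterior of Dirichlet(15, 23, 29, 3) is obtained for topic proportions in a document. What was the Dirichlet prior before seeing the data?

Dirichlet(2, 10, 10, 2)

For a Dirichlet(α) prior with multinomial counts c, the posterior is Dirichlet(α + c) componentwise.
Subtract each count from the matching posterior parameter: 15−13=2, 23−13=10, 29−19=10, 3−1=2.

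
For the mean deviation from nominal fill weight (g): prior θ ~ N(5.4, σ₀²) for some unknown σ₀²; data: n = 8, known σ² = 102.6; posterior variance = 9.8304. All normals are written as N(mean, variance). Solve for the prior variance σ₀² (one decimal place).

Posterior precision equals prior precision plus data precision: 1/σ_n² = 1/σ₀² + n/σ².
So 1/σ₀² = 1/9.8304 − 8/102.6 = 0.101725 − 0.077973 = 0.023752.
Hence σ₀² = 1/0.023752 ≈ 42.1.

σ₀² = 42.1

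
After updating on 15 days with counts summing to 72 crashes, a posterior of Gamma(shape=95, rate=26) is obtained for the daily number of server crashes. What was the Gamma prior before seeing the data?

Gamma–Poisson conjugacy: posterior shape = α + Σxᵢ, posterior rate = β + n.
So α = 95 − 72 = 23 and β = 26 − 15 = 11.

Gamma(shape=23, rate=11)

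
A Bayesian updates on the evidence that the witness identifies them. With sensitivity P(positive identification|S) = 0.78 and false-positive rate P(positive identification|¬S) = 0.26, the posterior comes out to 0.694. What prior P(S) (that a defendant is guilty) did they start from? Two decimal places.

In odds form, posterior odds = prior odds × likelihood ratio, so prior odds = posterior odds ÷ LR.
Posterior odds = 0.694/(1−0.694) = 2.2680. LR = 0.78/0.26 = 3.0000.
Prior odds = 2.2680/3.0000 = 0.7560, so P(S) = 0.7560/(1+0.7560) ≈ 0.43.

P(S) = 0.43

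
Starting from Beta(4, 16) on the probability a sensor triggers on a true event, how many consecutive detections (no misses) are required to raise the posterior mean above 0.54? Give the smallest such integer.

k = 15

After k detections and 0 misses the posterior is Beta(4+k, 16), with mean (4+k)/(4+16+k).
Set (4+k)/(20+k) > 0.54 and solve: k > (0.54·20 − 4)/(1 − 0.54) = 14.783.
The smallest integer exceeding 14.783 is 15, and checking k=15: (19)/(35) = 0.5429 > 0.54.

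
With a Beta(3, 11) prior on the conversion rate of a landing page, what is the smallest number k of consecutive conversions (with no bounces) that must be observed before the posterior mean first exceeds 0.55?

After k conversions and 0 bounces the posterior is Beta(3+k, 11), with mean (3+k)/(3+11+k).
Set (3+k)/(14+k) > 0.55 and solve: k > (0.55·14 − 3)/(1 − 0.55) = 10.444.
The smallest integer exceeding 10.444 is 11, and checking k=11: (14)/(25) = 0.5600 > 0.55.

k = 11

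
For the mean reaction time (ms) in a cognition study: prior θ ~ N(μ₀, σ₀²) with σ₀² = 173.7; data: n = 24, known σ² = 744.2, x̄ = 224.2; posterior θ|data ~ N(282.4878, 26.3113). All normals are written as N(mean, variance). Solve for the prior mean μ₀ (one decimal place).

μ₀ = 609.0

With known observation variance, the Normal–Normal posterior has precision τ_n = τ₀ + n/σ² and mean μ_n = (τ₀μ₀ + (n/σ²)x̄)/τ_n.
Here τ₀ = 1/173.7 = 0.005757 and τ_data = 24/744.2 = 0.032249, so τ_n = 0.038006.
Rearranging for μ₀: μ₀ = (μ_n·τ_n − τ_data·x̄)/τ₀ = (282.4878·0.038006 − 0.032249·224.2) / 0.005757 = 3.506006/0.005757 ≈ 609.0.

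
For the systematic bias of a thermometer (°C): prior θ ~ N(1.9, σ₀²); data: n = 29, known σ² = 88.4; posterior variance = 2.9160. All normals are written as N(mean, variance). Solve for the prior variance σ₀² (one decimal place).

For the Normal–Normal model with known σ², precisions add: τ_n = τ₀ + n/σ².
So 1/σ₀² = 1/2.9160 − 29/88.4 = 0.342936 − 0.328054 = 0.014882.
Hence σ₀² = 1/0.014882 ≈ 67.2.

σ₀² = 67.2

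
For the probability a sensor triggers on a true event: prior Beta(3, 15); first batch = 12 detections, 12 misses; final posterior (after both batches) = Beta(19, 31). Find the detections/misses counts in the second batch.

Because Beta–binomial updating is additive in the counts, the combined data contributed (α_post−α_prior, β_post−β_prior) successes and failures.
Total across both batches: 19−3=16 detections, 31−15=16 misses.
Subtract the first batch: 16−12=4 detections and 16−12=4 misses.

4 detections and 4 misses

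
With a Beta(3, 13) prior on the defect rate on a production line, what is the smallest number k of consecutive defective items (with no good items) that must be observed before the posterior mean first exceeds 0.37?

k = 5

After k defective items and 0 good items the posterior is Beta(3+k, 13), with mean (3+k)/(3+13+k).
Set (3+k)/(16+k) > 0.37 and solve: k > (0.37·16 − 3)/(1 − 0.37) = 4.635.
The smallest integer exceeding 4.635 is 5, and checking k=5: (8)/(21) = 0.3810 > 0.37.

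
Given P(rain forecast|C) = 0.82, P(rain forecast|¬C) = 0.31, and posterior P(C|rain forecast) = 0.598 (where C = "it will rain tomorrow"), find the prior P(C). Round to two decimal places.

Bayes' rule in odds form gives O(C|E) = O(C)·[P(E|C)/P(E|¬C)], hence O(C) = O(C|E)/LR.
Posterior odds = 0.598/(1−0.598) = 1.4876. LR = 0.82/0.31 = 2.6452.
Prior odds = 1.4876/2.6452 = 0.5624, so P(C) = 0.5624/(1+0.5624) ≈ 0.36.

P(C) = 0.36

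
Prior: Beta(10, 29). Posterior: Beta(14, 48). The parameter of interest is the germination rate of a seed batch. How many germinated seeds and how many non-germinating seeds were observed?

A Beta(a, b) prior with s successes and f failures in binomial data gives a Beta(a+s, b+f) posterior.
Match parameters: s=14−10=4, f=48−29=19.

4 germinated seeds and 19 non-germinating seeds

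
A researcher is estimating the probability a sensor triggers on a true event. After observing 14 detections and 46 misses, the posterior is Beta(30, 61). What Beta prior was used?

Beta(16, 15)

A Beta(a, b) prior with s successes and f failures in binomial data gives a Beta(a+s, b+f) posterior.
So a = 30 − 14 = 16 and b = 61 − 46 = 15.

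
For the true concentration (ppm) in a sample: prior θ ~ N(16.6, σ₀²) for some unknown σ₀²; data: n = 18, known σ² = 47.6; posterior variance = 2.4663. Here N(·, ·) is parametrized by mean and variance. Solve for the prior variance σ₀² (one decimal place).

σ₀² = 36.6

For the Normal–Normal model with known σ², precisions add: τ_n = τ₀ + n/σ².
So 1/σ₀² = 1/2.4663 − 18/47.6 = 0.405466 − 0.378151 = 0.027315.
Hence σ₀² = 1/0.027315 ≈ 36.6.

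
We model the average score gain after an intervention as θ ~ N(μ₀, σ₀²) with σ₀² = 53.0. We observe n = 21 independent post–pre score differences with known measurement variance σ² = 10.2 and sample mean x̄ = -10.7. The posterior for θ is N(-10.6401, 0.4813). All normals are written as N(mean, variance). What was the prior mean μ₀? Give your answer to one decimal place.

μ₀ = -4.1

The posterior mean is a precision-weighted average: μ_n = (τ₀μ₀ + τ_data·x̄)/(τ₀+τ_data), with τ₀=1/σ₀² and τ_data=n/σ².
Here τ₀ = 1/53.0 = 0.018868 and τ_data = 21/10.2 = 2.058824, so τ_n = 2.077692.
Rearranging for μ₀: μ₀ = (μ_n·τ_n − τ_data·x̄)/τ₀ = (-10.6401·2.077692 − 2.058824·-10.7) / 0.018868 = -0.077434/0.018868 ≈ -4.1.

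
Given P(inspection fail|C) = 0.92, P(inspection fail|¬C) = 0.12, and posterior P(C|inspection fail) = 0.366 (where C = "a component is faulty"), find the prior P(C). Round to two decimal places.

Bayes' rule in odds form gives O(C|E) = O(C)·[P(E|C)/P(E|¬C)], hence O(C) = O(C|E)/LR.
Posterior odds = 0.366/(1−0.366) = 0.5773. LR = 0.92/0.12 = 7.6667.
Prior odds = 0.5773/7.6667 = 0.0753, so P(C) = 0.0753/(1+0.0753) ≈ 0.07.

P(C) = 0.07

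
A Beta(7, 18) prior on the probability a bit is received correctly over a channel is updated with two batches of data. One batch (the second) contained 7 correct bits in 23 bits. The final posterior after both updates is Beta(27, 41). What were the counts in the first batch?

Because Beta–binomial updating is additive in the counts, the combined data contributed (α_post−α_prior, β_post−β_prior) successes and failures.
Total across both batches: 27−7=20 correct bits, 41−18=23 errors.
Subtract the second batch: 20−7=13 correct bits and 23−16=7 errors.

13 correct bits and 7 errors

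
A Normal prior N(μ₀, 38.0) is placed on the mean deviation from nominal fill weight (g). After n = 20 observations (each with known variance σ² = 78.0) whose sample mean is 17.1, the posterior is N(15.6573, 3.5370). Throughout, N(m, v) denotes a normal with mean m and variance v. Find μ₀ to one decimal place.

μ₀ = 1.6

With known observation variance, the Normal–Normal posterior has precision τ_n = τ₀ + n/σ² and mean μ_n = (τ₀μ₀ + (n/σ²)x̄)/τ_n.
Here τ₀ = 1/38.0 = 0.026316 and τ_data = 20/78.0 = 0.256410, so τ_n = 0.282726.
Rearranging for μ₀: μ₀ = (μ_n·τ_n − τ_data·x̄)/τ₀ = (15.6573·0.282726 − 0.256410·17.1) / 0.026316 = 0.042115/0.026316 ≈ 1.6.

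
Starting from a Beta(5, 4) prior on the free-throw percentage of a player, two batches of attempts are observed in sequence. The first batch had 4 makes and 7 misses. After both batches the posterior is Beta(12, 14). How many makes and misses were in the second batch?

Because Beta–binomial updating is additive in the counts, the combined data contributed (α_post−α_prior, β_post−β_prior) successes and failures.
Total across both batches: 12−5=7 makes, 14−4=10 misses.
Subtract the first batch: 7−4=3 makes and 10−7=3 misses.

3 makes and 3 misses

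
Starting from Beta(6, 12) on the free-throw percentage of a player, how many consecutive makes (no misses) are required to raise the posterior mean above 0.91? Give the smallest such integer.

After k makes and 0 misses the posterior is Beta(6+k, 12), with mean (6+k)/(6+12+k).
Set (6+k)/(18+k) > 0.91 and solve: k > (0.91·18 − 6)/(1 − 0.91) = 115.333.
The smallest integer exceeding 115.333 is 116.

k = 116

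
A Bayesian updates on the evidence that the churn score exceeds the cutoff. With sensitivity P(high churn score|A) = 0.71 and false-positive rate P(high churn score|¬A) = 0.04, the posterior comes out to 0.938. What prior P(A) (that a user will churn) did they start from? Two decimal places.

Bayes' rule in odds form gives O(A|E) = O(A)·[P(E|A)/P(E|¬A)], hence O(A) = O(A|E)/LR.
Posterior odds = 0.938/(1−0.938) = 15.1290. LR = 0.71/0.04 = 17.7500.
Prior odds = 15.1290/17.7500 = 0.8523, so P(A) = 0.8523/(1+0.8523) ≈ 0.46.

P(A) = 0.46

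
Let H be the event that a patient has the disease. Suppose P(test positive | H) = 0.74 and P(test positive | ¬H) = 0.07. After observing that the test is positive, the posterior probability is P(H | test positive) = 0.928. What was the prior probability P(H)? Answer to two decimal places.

P(H) = 0.55

In odds form, posterior odds = prior odds × likelihood ratio, so prior odds = posterior odds ÷ LR.
Posterior odds = 0.928/(1−0.928) = 12.8889. LR = 0.74/0.07 = 10.5714.
Prior odds = 12.8889/10.5714 = 1.2192, so P(H) = 1.2192/(1+1.2192) ≈ 0.55.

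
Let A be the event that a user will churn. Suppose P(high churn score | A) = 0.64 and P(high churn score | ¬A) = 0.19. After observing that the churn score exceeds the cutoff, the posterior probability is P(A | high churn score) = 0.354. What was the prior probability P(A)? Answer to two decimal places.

P(A) = 0.14

Bayes' rule in odds form gives O(A|E) = O(A)·[P(E|A)/P(E|¬A)], hence O(A) = O(A|E)/LR.
Posterior odds = 0.354/(1−0.354) = 0.5480. LR = 0.64/0.19 = 3.3684.
Prior odds = 0.5480/3.3684 = 0.1627, so P(A) = 0.1627/(1+0.1627) ≈ 0.14.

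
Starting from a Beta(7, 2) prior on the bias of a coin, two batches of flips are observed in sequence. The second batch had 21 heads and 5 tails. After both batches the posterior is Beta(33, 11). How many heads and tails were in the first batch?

5 heads and 4 tails

Because Beta–binomial updating is additive in the counts, the combined data contributed (α_post−α_prior, β_post−β_prior) successes and failures.
Total across both batches: 33−7=26 heads, 11−2=9 tails.
Subtract the second batch: 26−21=5 heads and 9−5=4 tails.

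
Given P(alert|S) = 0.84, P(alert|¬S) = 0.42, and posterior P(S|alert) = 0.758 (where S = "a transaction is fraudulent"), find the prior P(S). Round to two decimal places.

P(S) = 0.61

In odds form, posterior odds = prior odds × likelihood ratio, so prior odds = posterior odds ÷ LR.
Posterior odds = 0.758/(1−0.758) = 3.1322. LR = 0.84/0.42 = 2.0000.
Prior odds = 3.1322/2.0000 = 1.5661, so P(S) = 1.5661/(1+1.5661) ≈ 0.61.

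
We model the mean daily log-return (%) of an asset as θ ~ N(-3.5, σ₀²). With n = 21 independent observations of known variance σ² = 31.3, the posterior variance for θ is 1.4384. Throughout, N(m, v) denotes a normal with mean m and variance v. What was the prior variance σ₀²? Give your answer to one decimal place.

Posterior precision equals prior precision plus data precision: 1/σ_n² = 1/σ₀² + n/σ².
So 1/σ₀² = 1/1.4384 − 21/31.3 = 0.695217 − 0.670927 = 0.024290.
Hence σ₀² = 1/0.024290 ≈ 41.2.

σ₀² = 41.2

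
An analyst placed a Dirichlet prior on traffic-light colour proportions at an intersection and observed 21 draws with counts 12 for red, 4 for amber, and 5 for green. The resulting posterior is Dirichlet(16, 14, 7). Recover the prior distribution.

For a Dirichlet(α) prior with multinomial counts c, the posterior is Dirichlet(α + c) componentwise.
Subtract each count from the matching posterior parameter: 16−12=4, 14−4=10, 7−5=2.

Dirichlet(4, 10, 2)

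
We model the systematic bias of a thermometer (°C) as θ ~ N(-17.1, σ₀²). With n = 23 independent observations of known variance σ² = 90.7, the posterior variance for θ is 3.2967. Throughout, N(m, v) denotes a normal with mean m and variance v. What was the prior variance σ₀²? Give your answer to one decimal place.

Posterior precision equals prior precision plus data precision: 1/σ_n² = 1/σ₀² + n/σ².
So 1/σ₀² = 1/3.2967 − 23/90.7 = 0.303334 − 0.253583 = 0.049751.
Hence σ₀² = 1/0.049751 ≈ 20.1.

σ₀² = 20.1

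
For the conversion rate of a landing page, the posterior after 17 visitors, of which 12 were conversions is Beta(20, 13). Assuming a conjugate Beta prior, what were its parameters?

Beta(8, 8)

Under Beta–binomial conjugacy the posterior parameters are (a+s, b+f).
Subtract the data counts: 20−12=8, 13−5=8.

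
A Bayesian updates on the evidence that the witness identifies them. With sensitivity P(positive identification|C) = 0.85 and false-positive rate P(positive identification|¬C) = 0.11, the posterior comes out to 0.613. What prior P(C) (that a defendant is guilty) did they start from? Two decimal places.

Bayes' rule in odds form gives O(C|E) = O(C)·[P(E|C)/P(E|¬C)], hence O(C) = O(C|E)/LR.
Posterior odds = 0.613/(1−0.613) = 1.5840. LR = 0.85/0.11 = 7.7273.
Prior odds = 1.5840/7.7273 = 0.2050, so P(C) = 0.2050/(1+0.2050) ≈ 0.17.

P(C) = 0.17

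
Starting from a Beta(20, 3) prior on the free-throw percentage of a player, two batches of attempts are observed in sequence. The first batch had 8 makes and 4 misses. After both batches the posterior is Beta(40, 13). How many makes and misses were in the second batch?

Because Beta–binomial updating is additive in the counts, the combined data contributed (α_post−α_prior, β_post−β_prior) successes and failures.
Total across both batches: 40−20=20 makes, 13−3=10 misses.
Subtract the first batch: 20−8=12 makes and 10−4=6 misses.

12 makes and 6 misses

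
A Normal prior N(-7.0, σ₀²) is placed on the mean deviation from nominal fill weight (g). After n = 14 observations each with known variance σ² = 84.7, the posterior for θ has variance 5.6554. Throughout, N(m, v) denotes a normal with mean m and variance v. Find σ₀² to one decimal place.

σ₀² = 86.7

For the Normal–Normal model with known σ², precisions add: τ_n = τ₀ + n/σ².
So 1/σ₀² = 1/5.6554 − 14/84.7 = 0.176822 − 0.165289 = 0.011533.
Hence σ₀² = 1/0.011533 ≈ 86.7.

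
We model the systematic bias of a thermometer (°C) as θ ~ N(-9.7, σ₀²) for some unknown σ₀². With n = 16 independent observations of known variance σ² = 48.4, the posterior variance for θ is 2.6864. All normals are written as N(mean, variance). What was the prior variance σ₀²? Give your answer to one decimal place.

For the Normal–Normal model with known σ², precisions add: τ_n = τ₀ + n/σ².
So 1/σ₀² = 1/2.6864 − 16/48.4 = 0.372245 − 0.330579 = 0.041666.
Hence σ₀² = 1/0.041666 ≈ 24.0.

σ₀² = 24.0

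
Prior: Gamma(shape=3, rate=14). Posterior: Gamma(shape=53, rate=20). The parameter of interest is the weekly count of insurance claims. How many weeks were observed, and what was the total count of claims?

n = 6 weeks with total 50 claims

A Gamma(α, β) prior (rate parametrization) on a Poisson rate with n observations summing to S gives posterior Gamma(α+S, β+n).
Matching: Σxᵢ = 53 − 3 = 50 and n = 20 − 14 = 6.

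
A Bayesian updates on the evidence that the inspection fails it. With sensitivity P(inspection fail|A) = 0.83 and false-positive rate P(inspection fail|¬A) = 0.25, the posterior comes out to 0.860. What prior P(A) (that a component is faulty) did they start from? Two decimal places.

P(A) = 0.65

Bayes' rule in odds form gives O(A|E) = O(A)·[P(E|A)/P(E|¬A)], hence O(A) = O(A|E)/LR.
Posterior odds = 0.860/(1−0.860) = 6.1429. LR = 0.83/0.25 = 3.3200.
Prior odds = 6.1429/3.3200 = 1.8503, so P(A) = 1.8503/(1+1.8503) ≈ 0.65.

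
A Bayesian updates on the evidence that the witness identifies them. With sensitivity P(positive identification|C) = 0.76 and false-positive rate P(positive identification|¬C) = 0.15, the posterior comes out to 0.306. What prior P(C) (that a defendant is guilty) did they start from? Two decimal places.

Bayes' rule in odds form gives O(C|E) = O(C)·[P(E|C)/P(E|¬C)], hence O(C) = O(C|E)/LR.
Posterior odds = 0.306/(1−0.306) = 0.4409. LR = 0.76/0.15 = 5.0667.
Prior odds = 0.4409/5.0667 = 0.0870, so P(C) = 0.0870/(1+0.0870) ≈ 0.08.

P(C) = 0.08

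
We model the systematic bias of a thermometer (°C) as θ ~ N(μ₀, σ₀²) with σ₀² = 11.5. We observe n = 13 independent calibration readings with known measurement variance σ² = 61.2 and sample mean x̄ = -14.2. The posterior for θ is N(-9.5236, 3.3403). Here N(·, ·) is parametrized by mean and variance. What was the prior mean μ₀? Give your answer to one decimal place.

μ₀ = 1.9

The posterior mean is a precision-weighted average: μ_n = (τ₀μ₀ + τ_data·x̄)/(τ₀+τ_data), with τ₀=1/σ₀² and τ_data=n/σ².
Here τ₀ = 1/11.5 = 0.086957 and τ_data = 13/61.2 = 0.212418, so τ_n = 0.299375.
Rearranging for μ₀: μ₀ = (μ_n·τ_n − τ_data·x̄)/τ₀ = (-9.5236·0.299375 − 0.212418·-14.2) / 0.086957 = 0.165208/0.086957 ≈ 1.9.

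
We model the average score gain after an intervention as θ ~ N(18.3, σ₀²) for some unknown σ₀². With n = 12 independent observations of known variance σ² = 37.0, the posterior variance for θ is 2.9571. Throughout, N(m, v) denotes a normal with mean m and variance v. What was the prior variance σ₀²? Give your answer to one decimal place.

σ₀² = 72.2

For the Normal–Normal model with known σ², precisions add: τ_n = τ₀ + n/σ².
So 1/σ₀² = 1/2.9571 − 12/37.0 = 0.338169 − 0.324324 = 0.013845.
Hence σ₀² = 1/0.013845 ≈ 72.2.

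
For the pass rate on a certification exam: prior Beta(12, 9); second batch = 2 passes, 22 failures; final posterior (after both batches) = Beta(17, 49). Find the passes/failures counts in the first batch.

Because Beta–binomial updating is additive in the counts, the combined data contributed (α_post−α_prior, β_post−β_prior) successes and failures.
Total across both batches: 17−12=5 passes, 49−9=40 failures.
Subtract the second batch: 5−2=3 passes and 40−22=18 failures.

3 passes and 18 failures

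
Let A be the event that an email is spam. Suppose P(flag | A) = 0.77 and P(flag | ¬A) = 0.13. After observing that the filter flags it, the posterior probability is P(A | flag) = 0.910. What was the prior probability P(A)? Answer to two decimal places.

P(A) = 0.63

In odds form, posterior odds = prior odds × likelihood ratio, so prior odds = posterior odds ÷ LR.
Posterior odds = 0.910/(1−0.910) = 10.1111. LR = 0.77/0.13 = 5.9231.
Prior odds = 10.1111/5.9231 = 1.7071, so P(A) = 1.7071/(1+1.7071) ≈ 0.63.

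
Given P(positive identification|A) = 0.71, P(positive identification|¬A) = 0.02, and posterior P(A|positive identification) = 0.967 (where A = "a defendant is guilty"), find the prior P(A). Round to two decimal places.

P(A) = 0.45

In odds form, posterior odds = prior odds × likelihood ratio, so prior odds = posterior odds ÷ LR.
Posterior odds = 0.967/(1−0.967) = 29.3030. LR = 0.71/0.02 = 35.5000.
Prior odds = 29.3030/35.5000 = 0.8254, so P(A) = 0.8254/(1+0.8254) ≈ 0.45.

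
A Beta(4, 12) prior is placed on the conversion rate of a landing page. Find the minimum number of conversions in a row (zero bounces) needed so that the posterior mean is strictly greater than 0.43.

After k conversions and 0 bounces the posterior is Beta(4+k, 12), with mean (4+k)/(4+12+k).
Set (4+k)/(16+k) > 0.43 and solve: k > (0.43·16 − 4)/(1 − 0.43) = 5.053.
The smallest integer exceeding 5.053 is 6.

k = 6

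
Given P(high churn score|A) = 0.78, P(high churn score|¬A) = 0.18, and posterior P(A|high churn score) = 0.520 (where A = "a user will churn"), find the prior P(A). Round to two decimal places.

P(A) = 0.20

Bayes' rule in odds form gives O(A|E) = O(A)·[P(E|A)/P(E|¬A)], hence O(A) = O(A|E)/LR.
Posterior odds = 0.520/(1−0.520) = 1.0833. LR = 0.78/0.18 = 4.3333.
Prior odds = 1.0833/4.3333 = 0.2500, so P(A) = 0.2500/(1+0.2500) ≈ 0.20.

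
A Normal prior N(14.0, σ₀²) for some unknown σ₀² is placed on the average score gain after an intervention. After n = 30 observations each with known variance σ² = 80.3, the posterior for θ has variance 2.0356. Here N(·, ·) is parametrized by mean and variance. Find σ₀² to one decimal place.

Posterior precision equals prior precision plus data precision: 1/σ_n² = 1/σ₀² + n/σ².
So 1/σ₀² = 1/2.0356 − 30/80.3 = 0.491256 − 0.373599 = 0.117657.
Hence σ₀² = 1/0.117657 ≈ 8.5.

σ₀² = 8.5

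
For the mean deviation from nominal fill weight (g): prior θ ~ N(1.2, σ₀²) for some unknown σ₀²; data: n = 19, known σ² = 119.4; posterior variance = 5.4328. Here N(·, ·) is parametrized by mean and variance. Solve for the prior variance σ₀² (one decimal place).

σ₀² = 40.1

For the Normal–Normal model with known σ², precisions add: τ_n = τ₀ + n/σ².
So 1/σ₀² = 1/5.4328 − 19/119.4 = 0.184067 − 0.159129 = 0.024938.
Hence σ₀² = 1/0.024938 ≈ 40.1.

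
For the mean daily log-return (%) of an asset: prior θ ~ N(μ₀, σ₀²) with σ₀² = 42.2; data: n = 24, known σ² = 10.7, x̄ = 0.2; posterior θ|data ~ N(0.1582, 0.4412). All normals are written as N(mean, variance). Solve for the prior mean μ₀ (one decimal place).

With known observation variance, the Normal–Normal posterior has precision τ_n = τ₀ + n/σ² and mean μ_n = (τ₀μ₀ + (n/σ²)x̄)/τ_n.
Here τ₀ = 1/42.2 = 0.023697 and τ_data = 24/10.7 = 2.242991, so τ_n = 2.266688.
Rearranging for μ₀: μ₀ = (μ_n·τ_n − τ_data·x̄)/τ₀ = (0.1582·2.266688 − 2.242991·0.2) / 0.023697 = -0.090008/0.023697 ≈ -3.8.

μ₀ = -3.8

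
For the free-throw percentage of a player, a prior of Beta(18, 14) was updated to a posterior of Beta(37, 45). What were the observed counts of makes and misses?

Beta is conjugate to the binomial likelihood: posterior = Beta(a+s, b+f).
Match parameters: s=37−18=19, f=45−14=31.

19 makes and 31 misses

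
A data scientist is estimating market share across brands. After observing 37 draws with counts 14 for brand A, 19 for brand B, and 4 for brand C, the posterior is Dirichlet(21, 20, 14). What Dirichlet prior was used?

Dirichlet(7, 1, 10)

For a Dirichlet(α) prior with multinomial counts c, the posterior is Dirichlet(α + c) componentwise.
Subtract each count from the matching posterior parameter: 21−14=7, 20−19=1, 14−4=10.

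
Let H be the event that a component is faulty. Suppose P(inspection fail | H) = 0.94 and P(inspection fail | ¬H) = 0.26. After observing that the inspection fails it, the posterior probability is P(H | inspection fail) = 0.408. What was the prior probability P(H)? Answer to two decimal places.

Bayes' rule in odds form gives O(H|E) = O(H)·[P(E|H)/P(E|¬H)], hence O(H) = O(H|E)/LR.
Posterior odds = 0.408/(1−0.408) = 0.6892. LR = 0.94/0.26 = 3.6154.
Prior odds = 0.6892/3.6154 = 0.1906, so P(H) = 0.1906/(1+0.1906) ≈ 0.16.

P(H) = 0.16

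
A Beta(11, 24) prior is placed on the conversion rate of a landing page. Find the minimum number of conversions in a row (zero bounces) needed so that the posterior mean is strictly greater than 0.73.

After k conversions and 0 bounces the posterior is Beta(11+k, 24), with mean (11+k)/(11+24+k).
Set (11+k)/(35+k) > 0.73 and solve: k > (0.73·35 − 11)/(1 − 0.73) = 53.889.
The smallest integer exceeding 53.889 is 54.

k = 54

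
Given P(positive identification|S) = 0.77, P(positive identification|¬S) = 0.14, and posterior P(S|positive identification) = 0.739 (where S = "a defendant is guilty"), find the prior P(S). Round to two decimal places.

P(S) = 0.34

Bayes' rule in odds form gives O(S|E) = O(S)·[P(E|S)/P(E|¬S)], hence O(S) = O(S|E)/LR.
Posterior odds = 0.739/(1−0.739) = 2.8314. LR = 0.77/0.14 = 5.5000.
Prior odds = 2.8314/5.5000 = 0.5148, so P(S) = 0.5148/(1+0.5148) ≈ 0.34.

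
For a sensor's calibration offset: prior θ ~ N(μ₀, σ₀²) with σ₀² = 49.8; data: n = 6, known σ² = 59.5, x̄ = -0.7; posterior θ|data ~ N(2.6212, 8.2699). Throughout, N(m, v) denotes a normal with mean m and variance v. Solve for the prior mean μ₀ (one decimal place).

With known observation variance, the Normal–Normal posterior has precision τ_n = τ₀ + n/σ² and mean μ_n = (τ₀μ₀ + (n/σ²)x̄)/τ_n.
Here τ₀ = 1/49.8 = 0.020080 and τ_data = 6/59.5 = 0.100840, so τ_n = 0.120920.
Rearranging for μ₀: μ₀ = (μ_n·τ_n − τ_data·x̄)/τ₀ = (2.6212·0.120920 − 0.100840·-0.7) / 0.020080 = 0.387544/0.020080 ≈ 19.3.

μ₀ = 19.3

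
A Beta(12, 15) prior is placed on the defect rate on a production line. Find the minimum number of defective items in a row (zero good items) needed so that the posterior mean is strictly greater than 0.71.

k = 25

After k defective items and 0 good items the posterior is Beta(12+k, 15), with mean (12+k)/(12+15+k).
Set (12+k)/(27+k) > 0.71 and solve: k > (0.71·27 − 12)/(1 − 0.71) = 24.724.
The smallest integer exceeding 24.724 is 25, and checking k=25: (37)/(52) = 0.7115 > 0.71.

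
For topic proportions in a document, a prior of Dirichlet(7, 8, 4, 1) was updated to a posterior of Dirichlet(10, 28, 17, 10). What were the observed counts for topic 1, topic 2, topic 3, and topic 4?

For a Dirichlet(α) prior with multinomial counts c, the posterior is Dirichlet(α + c) componentwise.
Counts are posterior − prior componentwise: 10−7=3, 28−8=20, 17−4=13, 10−1=9.

counts (3, 20, 13, 9)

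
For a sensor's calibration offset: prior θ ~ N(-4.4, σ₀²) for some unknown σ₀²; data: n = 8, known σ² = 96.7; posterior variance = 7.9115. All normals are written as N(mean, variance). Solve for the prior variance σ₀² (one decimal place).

σ₀² = 22.9

Posterior precision equals prior precision plus data precision: 1/σ_n² = 1/σ₀² + n/σ².
So 1/σ₀² = 1/7.9115 − 8/96.7 = 0.126398 − 0.082730 = 0.043668.
Hence σ₀² = 1/0.043668 ≈ 22.9.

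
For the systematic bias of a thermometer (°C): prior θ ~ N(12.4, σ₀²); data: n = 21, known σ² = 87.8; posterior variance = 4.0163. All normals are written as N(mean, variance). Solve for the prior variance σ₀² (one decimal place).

σ₀² = 102.0

Posterior precision equals prior precision plus data precision: 1/σ_n² = 1/σ₀² + n/σ².
So 1/σ₀² = 1/4.0163 − 21/87.8 = 0.248985 − 0.239180 = 0.009805.
Hence σ₀² = 1/0.009805 ≈ 102.0.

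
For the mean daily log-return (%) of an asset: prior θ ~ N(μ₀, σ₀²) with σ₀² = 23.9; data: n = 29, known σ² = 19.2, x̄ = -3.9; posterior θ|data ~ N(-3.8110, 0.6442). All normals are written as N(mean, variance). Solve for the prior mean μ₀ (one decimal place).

μ₀ = -0.6

The posterior mean is a precision-weighted average: μ_n = (τ₀μ₀ + τ_data·x̄)/(τ₀+τ_data), with τ₀=1/σ₀² and τ_data=n/σ².
Here τ₀ = 1/23.9 = 0.041841 and τ_data = 29/19.2 = 1.510417, so τ_n = 1.552258.
Rearranging for μ₀: μ₀ = (μ_n·τ_n − τ_data·x̄)/τ₀ = (-3.8110·1.552258 − 1.510417·-3.9) / 0.041841 = -0.025029/0.041841 ≈ -0.6.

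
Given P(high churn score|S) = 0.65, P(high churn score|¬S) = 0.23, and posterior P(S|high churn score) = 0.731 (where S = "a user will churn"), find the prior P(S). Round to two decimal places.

In odds form, posterior odds = prior odds × likelihood ratio, so prior odds = posterior odds ÷ LR.
Posterior odds = 0.731/(1−0.731) = 2.7175. LR = 0.65/0.23 = 2.8261.
Prior odds = 2.7175/2.8261 = 0.9616, so P(S) = 0.9616/(1+0.9616) ≈ 0.49.

P(S) = 0.49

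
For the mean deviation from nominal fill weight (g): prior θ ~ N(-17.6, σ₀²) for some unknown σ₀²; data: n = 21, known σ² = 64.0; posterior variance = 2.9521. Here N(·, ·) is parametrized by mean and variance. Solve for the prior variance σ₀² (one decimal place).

Posterior precision equals prior precision plus data precision: 1/σ_n² = 1/σ₀² + n/σ².
So 1/σ₀² = 1/2.9521 − 21/64.0 = 0.338742 − 0.328125 = 0.010617.
Hence σ₀² = 1/0.010617 ≈ 94.2.

σ₀² = 94.2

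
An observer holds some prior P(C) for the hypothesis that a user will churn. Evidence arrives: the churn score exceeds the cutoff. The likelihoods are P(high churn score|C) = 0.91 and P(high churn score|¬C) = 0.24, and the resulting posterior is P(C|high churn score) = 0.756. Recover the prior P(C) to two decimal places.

In odds form, posterior odds = prior odds × likelihood ratio, so prior odds = posterior odds ÷ LR.
Posterior odds = 0.756/(1−0.756) = 3.0984. LR = 0.91/0.24 = 3.7917.
Prior odds = 3.0984/3.7917 = 0.8172, so P(C) = 0.8172/(1+0.8172) ≈ 0.45.

P(C) = 0.45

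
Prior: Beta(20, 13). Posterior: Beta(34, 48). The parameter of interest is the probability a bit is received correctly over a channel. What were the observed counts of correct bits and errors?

Beta is conjugate to the binomial likelihood: posterior = Beta(a+s, b+f).
Match parameters: s=34−20=14, f=48−13=35.

14 correct bits and 35 errors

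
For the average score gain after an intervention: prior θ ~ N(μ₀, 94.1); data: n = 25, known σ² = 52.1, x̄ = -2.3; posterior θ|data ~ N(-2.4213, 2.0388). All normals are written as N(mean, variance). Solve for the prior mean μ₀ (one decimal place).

The posterior mean is a precision-weighted average: μ_n = (τ₀μ₀ + τ_data·x̄)/(τ₀+τ_data), with τ₀=1/σ₀² and τ_data=n/σ².
Here τ₀ = 1/94.1 = 0.010627 and τ_data = 25/52.1 = 0.479846, so τ_n = 0.490473.
Rearranging for μ₀: μ₀ = (μ_n·τ_n − τ_data·x̄)/τ₀ = (-2.4213·0.490473 − 0.479846·-2.3) / 0.010627 = -0.083936/0.010627 ≈ -7.9.

μ₀ = -7.9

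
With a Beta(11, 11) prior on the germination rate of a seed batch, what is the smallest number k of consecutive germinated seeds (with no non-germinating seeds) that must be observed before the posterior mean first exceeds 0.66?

k = 11

After k germinated seeds and 0 non-germinating seeds the posterior is Beta(11+k, 11), with mean (11+k)/(11+11+k).
Set (11+k)/(22+k) > 0.66 and solve: k > (0.66·22 − 11)/(1 − 0.66) = 10.353.
The smallest integer exceeding 10.353 is 11, and checking k=11: (22)/(33) = 0.6667 > 0.66.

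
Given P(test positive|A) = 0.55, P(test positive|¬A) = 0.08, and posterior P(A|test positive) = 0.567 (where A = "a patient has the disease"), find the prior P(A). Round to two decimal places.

Bayes' rule in odds form gives O(A|E) = O(A)·[P(E|A)/P(E|¬A)], hence O(A) = O(A|E)/LR.
Posterior odds = 0.567/(1−0.567) = 1.3095. LR = 0.55/0.08 = 6.8750.
Prior odds = 1.3095/6.8750 = 0.1905, so P(A) = 0.1905/(1+0.1905) ≈ 0.16.

P(A) = 0.16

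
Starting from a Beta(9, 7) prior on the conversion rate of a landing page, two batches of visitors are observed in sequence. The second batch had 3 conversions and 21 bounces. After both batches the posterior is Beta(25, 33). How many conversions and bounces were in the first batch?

Because Beta–binomial updating is additive in the counts, the combined data contributed (α_post−α_prior, β_post−β_prior) successes and failures.
Total across both batches: 25−9=16 conversions, 33−7=26 bounces.
Subtract the second batch: 16−3=13 conversions and 26−21=5 bounces.

13 conversions and 5 bounces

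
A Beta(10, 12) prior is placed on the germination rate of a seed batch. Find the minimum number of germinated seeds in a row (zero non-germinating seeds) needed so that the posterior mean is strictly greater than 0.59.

After k germinated seeds and 0 non-germinating seeds the posterior is Beta(10+k, 12), with mean (10+k)/(10+12+k).
Set (10+k)/(22+k) > 0.59 and solve: k > (0.59·22 − 10)/(1 − 0.59) = 7.268.
The smallest integer exceeding 7.268 is 8.

k = 8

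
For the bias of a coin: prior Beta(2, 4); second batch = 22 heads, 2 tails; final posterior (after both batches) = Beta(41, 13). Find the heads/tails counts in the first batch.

17 heads and 7 tails

Sequential conjugate updates are equivalent to a single update on the pooled data, so total successes = posterior α − prior α and total failures = posterior β − prior β.
Total across both batches: 41−2=39 heads, 13−4=9 tails.
Subtract the second batch: 39−22=17 heads and 9−2=7 tails.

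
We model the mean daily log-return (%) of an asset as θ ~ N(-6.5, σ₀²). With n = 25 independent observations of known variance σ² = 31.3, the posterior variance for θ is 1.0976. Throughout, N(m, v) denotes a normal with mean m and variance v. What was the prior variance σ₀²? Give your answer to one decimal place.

Posterior precision equals prior precision plus data precision: 1/σ_n² = 1/σ₀² + n/σ².
So 1/σ₀² = 1/1.0976 − 25/31.3 = 0.911079 − 0.798722 = 0.112357.
Hence σ₀² = 1/0.112357 ≈ 8.9.

σ₀² = 8.9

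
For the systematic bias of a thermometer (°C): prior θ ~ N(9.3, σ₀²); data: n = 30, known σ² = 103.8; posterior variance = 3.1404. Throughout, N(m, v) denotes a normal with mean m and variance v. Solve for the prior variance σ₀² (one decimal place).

For the Normal–Normal model with known σ², precisions add: τ_n = τ₀ + n/σ².
So 1/σ₀² = 1/3.1404 − 30/103.8 = 0.318431 − 0.289017 = 0.029414.
Hence σ₀² = 1/0.029414 ≈ 34.0.

σ₀² = 34.0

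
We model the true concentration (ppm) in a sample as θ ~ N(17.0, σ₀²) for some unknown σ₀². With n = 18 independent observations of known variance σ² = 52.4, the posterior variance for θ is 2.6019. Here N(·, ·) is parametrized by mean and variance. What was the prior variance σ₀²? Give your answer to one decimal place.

σ₀² = 24.5

Posterior precision equals prior precision plus data precision: 1/σ_n² = 1/σ₀² + n/σ².
So 1/σ₀² = 1/2.6019 − 18/52.4 = 0.384335 − 0.343511 = 0.040824.
Hence σ₀² = 1/0.040824 ≈ 24.5.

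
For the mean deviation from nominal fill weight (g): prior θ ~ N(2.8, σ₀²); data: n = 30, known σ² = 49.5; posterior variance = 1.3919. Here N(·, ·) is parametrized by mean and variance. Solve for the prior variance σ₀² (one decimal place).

σ₀² = 8.9

For the Normal–Normal model with known σ², precisions add: τ_n = τ₀ + n/σ².
So 1/σ₀² = 1/1.3919 − 30/49.5 = 0.718442 − 0.606061 = 0.112381.
Hence σ₀² = 1/0.112381 ≈ 8.9.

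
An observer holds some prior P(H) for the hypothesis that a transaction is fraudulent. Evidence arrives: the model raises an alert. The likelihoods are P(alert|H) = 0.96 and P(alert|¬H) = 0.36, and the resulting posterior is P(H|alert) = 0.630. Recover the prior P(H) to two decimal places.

In odds form, posterior odds = prior odds × likelihood ratio, so prior odds = posterior odds ÷ LR.
Posterior odds = 0.630/(1−0.630) = 1.7027. LR = 0.96/0.36 = 2.6667.
Prior odds = 1.7027/2.6667 = 0.6385, so P(H) = 0.6385/(1+0.6385) ≈ 0.39.

P(H) = 0.39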